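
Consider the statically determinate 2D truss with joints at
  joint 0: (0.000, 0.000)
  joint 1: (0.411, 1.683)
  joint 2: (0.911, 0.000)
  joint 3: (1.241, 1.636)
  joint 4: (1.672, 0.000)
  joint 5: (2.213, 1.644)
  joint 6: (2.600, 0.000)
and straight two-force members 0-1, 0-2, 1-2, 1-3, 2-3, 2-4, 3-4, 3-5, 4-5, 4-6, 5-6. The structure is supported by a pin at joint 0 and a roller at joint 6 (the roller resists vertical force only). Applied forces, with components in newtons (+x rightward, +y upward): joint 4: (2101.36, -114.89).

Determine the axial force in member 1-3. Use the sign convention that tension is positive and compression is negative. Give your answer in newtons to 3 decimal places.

-22.613

N=7 nodes, M=11 members, R=3 reactions → 2N=14, M+R=14
member 0 (0-1): L=1.7325, (cx,cy)=(0.2372,0.9715)
member 1 (0-2): L=0.9110, (cx,cy)=(1.0000,0.0000)
member 2 (1-2): L=1.7557, (cx,cy)=(0.2848,-0.9586)
member 3 (1-3): L=0.8313, (cx,cy)=(0.9984,-0.0565)
member 4 (2-3): L=1.6690, (cx,cy)=(0.1977,0.9803)
member 5 (2-4): L=0.7610, (cx,cy)=(1.0000,0.0000)
member 6 (3-4): L=1.6918, (cx,cy)=(0.2548,-0.9670)
member 7 (3-5): L=0.9720, (cx,cy)=(1.0000,0.0082)
member 8 (4-5): L=1.7307, (cx,cy)=(0.3126,0.9499)
member 9 (4-6): L=0.9280, (cx,cy)=(1.0000,0.0000)
member 10 (5-6): L=1.6889, (cx,cy)=(0.2291,-0.9734)
solve A·x = −loads:
  F[0-1] = -42.2119 N (compression)
  F[0-2] = +2111.3742 N (tension)
  F[1-2] = +44.1120 N (tension)
  F[1-3] = -22.6128 N (compression)
  F[2-3] = -43.1370 N (compression)
  F[2-4] = +2132.4661 N (tension)
  F[3-4] = +42.0501 N (tension)
  F[3-5] = -41.8200 N (compression)
  F[4-5] = +78.1431 N (tension)
  F[4-6] = +17.3922 N (tension)
  F[5-6] = -75.9026 N (compression)
  Rx@0 = -2101.3600 N
  Ry@0 = +41.0069 N
  Ry@6 = +73.8831 N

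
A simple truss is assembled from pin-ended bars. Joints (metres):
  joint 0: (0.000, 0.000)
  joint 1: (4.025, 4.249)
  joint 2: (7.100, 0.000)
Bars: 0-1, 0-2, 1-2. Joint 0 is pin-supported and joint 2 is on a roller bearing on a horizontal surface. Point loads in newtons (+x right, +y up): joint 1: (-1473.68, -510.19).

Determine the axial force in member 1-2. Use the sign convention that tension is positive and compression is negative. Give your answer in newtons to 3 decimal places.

N=3 nodes, M=3 members, R=3 reactions → 2N=6, M+R=6
member 0 (0-1): L=5.8527, (cx,cy)=(0.6877,0.7260)
member 1 (0-2): L=7.1000, (cx,cy)=(1.0000,0.0000)
member 2 (1-2): L=5.2450, (cx,cy)=(0.5863,-0.8101)
solve A·x = −loads:
  F[0-1] = -1519.1619 N (compression)
  F[0-2] = -428.9349 N (compression)
  F[1-2] = +731.6252 N (tension)
  Rx@0 = +1473.6800 N
  Ry@0 = +1102.8874 N
  Ry@2 = -592.6974 N

731.625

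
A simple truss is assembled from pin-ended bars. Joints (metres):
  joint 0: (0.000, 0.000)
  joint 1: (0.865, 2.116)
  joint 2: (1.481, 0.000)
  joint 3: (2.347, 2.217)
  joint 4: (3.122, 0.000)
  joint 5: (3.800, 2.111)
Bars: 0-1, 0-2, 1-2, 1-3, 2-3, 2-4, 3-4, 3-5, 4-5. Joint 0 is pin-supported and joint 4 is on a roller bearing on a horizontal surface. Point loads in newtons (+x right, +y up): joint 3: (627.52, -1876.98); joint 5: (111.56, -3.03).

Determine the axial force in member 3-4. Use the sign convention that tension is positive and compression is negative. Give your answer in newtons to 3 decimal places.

N=6 nodes, M=9 members, R=3 reactions → 2N=12, M+R=12
member 0 (0-1): L=2.2860, (cx,cy)=(0.3784,0.9256)
member 1 (0-2): L=1.4810, (cx,cy)=(1.0000,0.0000)
member 2 (1-2): L=2.2038, (cx,cy)=(0.2795,-0.9601)
member 3 (1-3): L=1.4854, (cx,cy)=(0.9977,0.0680)
member 4 (2-3): L=2.3801, (cx,cy)=(0.3638,0.9315)
member 5 (2-4): L=1.6410, (cx,cy)=(1.0000,0.0000)
member 6 (3-4): L=2.3486, (cx,cy)=(0.3300,-0.9440)
member 7 (3-5): L=1.4569, (cx,cy)=(0.9973,-0.0728)
member 8 (4-5): L=2.2172, (cx,cy)=(0.3058,0.9521)
solve A·x = −loads:
  F[0-1] = +60.2485 N (tension)
  F[0-2] = +716.2823 N (tension)
  F[1-2] = -55.3671 N (compression)
  F[1-3] = +38.3622 N (tension)
  F[2-3] = +57.0720 N (tension)
  F[2-4] = +680.0412 N (tension)
  F[3-4] = -2055.9347 N (compression)
  F[3-5] = +110.2490 N (tension)
  F[4-5] = +5.2428 N (tension)
  Rx@0 = -739.0800 N
  Ry@0 = -55.7687 N
  Ry@4 = +1935.7787 N

-2055.935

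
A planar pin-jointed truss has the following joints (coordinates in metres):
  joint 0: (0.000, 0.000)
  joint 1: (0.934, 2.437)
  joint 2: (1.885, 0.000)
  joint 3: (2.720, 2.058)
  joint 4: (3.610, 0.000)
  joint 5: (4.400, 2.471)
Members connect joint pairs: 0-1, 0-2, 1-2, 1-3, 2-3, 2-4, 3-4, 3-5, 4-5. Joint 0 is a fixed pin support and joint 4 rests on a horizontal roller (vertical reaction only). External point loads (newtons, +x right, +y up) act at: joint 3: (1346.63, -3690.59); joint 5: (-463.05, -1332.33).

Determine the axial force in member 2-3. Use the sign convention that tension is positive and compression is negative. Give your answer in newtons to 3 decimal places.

-213.196

N=6 nodes, M=9 members, R=3 reactions → 2N=12, M+R=12
member 0 (0-1): L=2.6099, (cx,cy)=(0.3579,0.9338)
member 1 (0-2): L=1.8850, (cx,cy)=(1.0000,0.0000)
member 2 (1-2): L=2.6160, (cx,cy)=(0.3635,-0.9316)
member 3 (1-3): L=1.8258, (cx,cy)=(0.9782,-0.2076)
member 4 (2-3): L=2.2209, (cx,cy)=(0.3760,0.9266)
member 5 (2-4): L=1.7250, (cx,cy)=(1.0000,0.0000)
member 6 (3-4): L=2.2422, (cx,cy)=(0.3969,-0.9178)
member 7 (3-5): L=1.7300, (cx,cy)=(0.9711,0.2387)
member 8 (4-5): L=2.5942, (cx,cy)=(0.3045,0.9525)
solve A·x = −loads:
  F[0-1] = -179.4521 N (compression)
  F[0-2] = +947.8014 N (tension)
  F[1-2] = +212.0638 N (tension)
  F[1-3] = -144.4606 N (compression)
  F[2-3] = -213.1960 N (compression)
  F[2-4] = +1105.0484 N (tension)
  F[3-4] = -3849.1325 N (compression)
  F[3-5] = -41.4552 N (compression)
  F[4-5] = -1388.3749 N (compression)
  Rx@0 = -883.5800 N
  Ry@0 = +167.5669 N
  Ry@4 = +4855.3531 N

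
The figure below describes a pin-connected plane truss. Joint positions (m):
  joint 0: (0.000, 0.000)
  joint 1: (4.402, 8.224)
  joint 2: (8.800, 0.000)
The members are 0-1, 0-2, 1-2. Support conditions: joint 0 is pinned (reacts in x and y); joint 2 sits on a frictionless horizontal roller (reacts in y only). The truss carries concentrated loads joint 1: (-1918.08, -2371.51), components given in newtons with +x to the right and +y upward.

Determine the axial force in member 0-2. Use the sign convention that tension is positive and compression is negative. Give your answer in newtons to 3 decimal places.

-324.202

N=3 nodes, M=3 members, R=3 reactions → 2N=6, M+R=6
member 0 (0-1): L=9.3280, (cx,cy)=(0.4719,0.8816)
member 1 (0-2): L=8.8000, (cx,cy)=(1.0000,0.0000)
member 2 (1-2): L=9.3261, (cx,cy)=(0.4716,-0.8818)
solve A·x = −loads:
  F[0-1] = -3377.4895 N (compression)
  F[0-2] = -324.2022 N (compression)
  F[1-2] = +687.4829 N (tension)
  Rx@0 = +1918.0800 N
  Ry@0 = +2977.7490 N
  Ry@2 = -606.2390 N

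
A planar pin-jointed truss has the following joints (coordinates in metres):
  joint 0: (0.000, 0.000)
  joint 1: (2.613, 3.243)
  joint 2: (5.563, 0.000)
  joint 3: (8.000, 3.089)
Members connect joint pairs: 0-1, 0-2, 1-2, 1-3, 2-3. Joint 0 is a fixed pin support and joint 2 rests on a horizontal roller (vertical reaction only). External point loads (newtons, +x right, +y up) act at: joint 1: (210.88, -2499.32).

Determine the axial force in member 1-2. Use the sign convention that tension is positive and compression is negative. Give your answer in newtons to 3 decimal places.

-1753.187

N=4 nodes, M=5 members, R=3 reactions → 2N=8, M+R=8
member 0 (0-1): L=4.1647, (cx,cy)=(0.6274,0.7787)
member 1 (0-2): L=5.5630, (cx,cy)=(1.0000,0.0000)
member 2 (1-2): L=4.3840, (cx,cy)=(0.6729,-0.7397)
member 3 (1-3): L=5.3892, (cx,cy)=(0.9996,-0.0286)
member 4 (2-3): L=3.9346, (cx,cy)=(0.6194,0.7851)
solve A·x = −loads:
  F[0-1] = -1544.1775 N (compression)
  F[0-2] = +1179.7193 N (tension)
  F[1-2] = -1753.1871 N (compression)
  F[1-3] = -0.0000 N (tension)
  F[2-3] = +0.0000 N (tension)
  Rx@0 = -210.8800 N
  Ry@0 = +1202.4286 N
  Ry@2 = +1296.8914 N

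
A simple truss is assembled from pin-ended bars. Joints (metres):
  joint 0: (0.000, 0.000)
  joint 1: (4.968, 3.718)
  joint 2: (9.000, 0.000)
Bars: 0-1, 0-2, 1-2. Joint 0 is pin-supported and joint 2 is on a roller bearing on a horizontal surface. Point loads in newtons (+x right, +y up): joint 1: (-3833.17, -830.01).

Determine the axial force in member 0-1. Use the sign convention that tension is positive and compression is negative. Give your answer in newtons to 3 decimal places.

N=3 nodes, M=3 members, R=3 reactions → 2N=6, M+R=6
member 0 (0-1): L=6.2052, (cx,cy)=(0.8006,0.5992)
member 1 (0-2): L=9.0000, (cx,cy)=(1.0000,0.0000)
member 2 (1-2): L=5.4846, (cx,cy)=(0.7352,-0.6779)
solve A·x = −loads:
  F[0-1] = -3263.4389 N (compression)
  F[0-2] = -1220.4007 N (compression)
  F[1-2] = +1660.0639 N (tension)
  Rx@0 = +3833.1700 N
  Ry@0 = +1955.3696 N
  Ry@2 = -1125.3596 N

-3263.439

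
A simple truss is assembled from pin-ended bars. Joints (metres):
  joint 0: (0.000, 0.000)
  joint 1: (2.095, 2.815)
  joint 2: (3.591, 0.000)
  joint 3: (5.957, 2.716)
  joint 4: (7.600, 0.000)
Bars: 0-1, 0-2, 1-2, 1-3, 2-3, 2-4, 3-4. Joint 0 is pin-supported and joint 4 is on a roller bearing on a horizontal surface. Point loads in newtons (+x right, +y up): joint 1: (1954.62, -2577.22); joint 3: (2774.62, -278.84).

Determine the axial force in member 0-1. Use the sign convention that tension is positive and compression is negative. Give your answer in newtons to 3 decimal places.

-263.678

N=5 nodes, M=7 members, R=3 reactions → 2N=10, M+R=10
member 0 (0-1): L=3.5090, (cx,cy)=(0.5970,0.8022)
member 1 (0-2): L=3.5910, (cx,cy)=(1.0000,0.0000)
member 2 (1-2): L=3.1878, (cx,cy)=(0.4693,-0.8830)
member 3 (1-3): L=3.8633, (cx,cy)=(0.9997,-0.0256)
member 4 (2-3): L=3.6020, (cx,cy)=(0.6569,0.7540)
member 5 (2-4): L=4.0090, (cx,cy)=(1.0000,0.0000)
member 6 (3-4): L=3.1743, (cx,cy)=(0.5176,-0.8556)
solve A·x = −loads:
  F[0-1] = -263.6782 N (compression)
  F[0-2] = +4886.6644 N (tension)
  F[1-2] = -2653.8544 N (compression)
  F[1-3] = -866.9145 N (compression)
  F[2-3] = +3107.9796 N (tension)
  F[2-4] = +1599.7671 N (tension)
  F[3-4] = -3090.7617 N (compression)
  Rx@0 = -4729.2400 N
  Ry@0 = +211.5272 N
  Ry@4 = +2644.5328 N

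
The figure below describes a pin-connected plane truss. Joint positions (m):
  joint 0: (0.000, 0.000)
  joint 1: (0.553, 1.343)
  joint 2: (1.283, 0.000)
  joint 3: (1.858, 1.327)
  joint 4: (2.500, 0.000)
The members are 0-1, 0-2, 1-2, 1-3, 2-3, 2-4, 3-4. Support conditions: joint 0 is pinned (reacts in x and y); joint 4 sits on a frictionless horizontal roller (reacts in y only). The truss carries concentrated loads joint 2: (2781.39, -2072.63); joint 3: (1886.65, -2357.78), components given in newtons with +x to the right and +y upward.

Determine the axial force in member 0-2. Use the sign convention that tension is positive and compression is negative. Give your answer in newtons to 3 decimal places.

4920.452

N=5 nodes, M=7 members, R=3 reactions → 2N=10, M+R=10
member 0 (0-1): L=1.4524, (cx,cy)=(0.3807,0.9247)
member 1 (0-2): L=1.2830, (cx,cy)=(1.0000,0.0000)
member 2 (1-2): L=1.5286, (cx,cy)=(0.4776,-0.8786)
member 3 (1-3): L=1.3051, (cx,cy)=(0.9999,-0.0123)
member 4 (2-3): L=1.4462, (cx,cy)=(0.3976,0.9176)
member 5 (2-4): L=1.2170, (cx,cy)=(1.0000,0.0000)
member 6 (3-4): L=1.4741, (cx,cy)=(0.4355,-0.9002)
solve A·x = −loads:
  F[0-1] = -662.9338 N (compression)
  F[0-2] = +4920.4519 N (tension)
  F[1-2] = +705.9324 N (tension)
  F[1-3] = -589.5871 N (compression)
  F[2-3] = +1582.8885 N (tension)
  F[2-4] = +1846.8553 N (tension)
  F[3-4] = -4240.6946 N (compression)
  Rx@0 = -4668.0400 N
  Ry@0 = +613.0004 N
  Ry@4 = +3817.4096 N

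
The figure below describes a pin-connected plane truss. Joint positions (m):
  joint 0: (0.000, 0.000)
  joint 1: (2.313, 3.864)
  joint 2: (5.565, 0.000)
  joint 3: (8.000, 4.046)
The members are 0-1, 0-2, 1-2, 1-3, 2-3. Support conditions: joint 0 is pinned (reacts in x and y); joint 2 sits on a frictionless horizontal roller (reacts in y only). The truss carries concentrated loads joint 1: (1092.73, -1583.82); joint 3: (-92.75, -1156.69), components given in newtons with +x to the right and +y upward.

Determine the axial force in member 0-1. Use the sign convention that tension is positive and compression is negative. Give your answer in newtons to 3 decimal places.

N=4 nodes, M=5 members, R=3 reactions → 2N=8, M+R=8
member 0 (0-1): L=4.5034, (cx,cy)=(0.5136,0.8580)
member 1 (0-2): L=5.5650, (cx,cy)=(1.0000,0.0000)
member 2 (1-2): L=5.0503, (cx,cy)=(0.6439,-0.7651)
member 3 (1-3): L=5.6899, (cx,cy)=(0.9995,0.0320)
member 4 (2-3): L=4.7222, (cx,cy)=(0.5156,0.8568)
solve A·x = −loads:
  F[0-1] = +316.8659 N (tension)
  F[0-2] = +837.2333 N (tension)
  F[1-2] = -2399.7102 N (compression)
  F[1-3] = +615.5440 N (tension)
  F[2-3] = -1372.9901 N (compression)
  Rx@0 = -999.9800 N
  Ry@0 = -271.8778 N
  Ry@2 = +3012.3878 N

316.866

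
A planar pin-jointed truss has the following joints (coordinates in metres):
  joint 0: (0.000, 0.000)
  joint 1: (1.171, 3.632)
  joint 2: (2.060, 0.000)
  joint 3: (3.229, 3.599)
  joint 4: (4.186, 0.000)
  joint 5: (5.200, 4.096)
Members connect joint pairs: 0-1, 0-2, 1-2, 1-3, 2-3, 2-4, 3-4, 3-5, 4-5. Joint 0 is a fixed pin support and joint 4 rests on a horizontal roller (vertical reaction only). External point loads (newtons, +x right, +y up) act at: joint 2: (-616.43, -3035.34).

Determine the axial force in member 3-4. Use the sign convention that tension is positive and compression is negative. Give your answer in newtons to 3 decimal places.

N=6 nodes, M=9 members, R=3 reactions → 2N=12, M+R=12
member 0 (0-1): L=3.8161, (cx,cy)=(0.3069,0.9518)
member 1 (0-2): L=2.0600, (cx,cy)=(1.0000,0.0000)
member 2 (1-2): L=3.7392, (cx,cy)=(0.2378,-0.9713)
member 3 (1-3): L=2.0583, (cx,cy)=(0.9999,-0.0160)
member 4 (2-3): L=3.7841, (cx,cy)=(0.3089,0.9511)
member 5 (2-4): L=2.1260, (cx,cy)=(1.0000,0.0000)
member 6 (3-4): L=3.7241, (cx,cy)=(0.2570,-0.9664)
member 7 (3-5): L=2.0327, (cx,cy)=(0.9696,0.2445)
member 8 (4-5): L=4.2196, (cx,cy)=(0.2403,0.9707)
solve A·x = −loads:
  F[0-1] = -1619.7425 N (compression)
  F[0-2] = -119.4002 N (compression)
  F[1-2] = +1601.5983 N (tension)
  F[1-3] = -877.9231 N (compression)
  F[2-3] = +1555.7633 N (tension)
  F[2-4] = +397.1965 N (tension)
  F[3-4] = -1545.6480 N (compression)
  F[3-5] = -0.0000 N (compression)
  F[4-5] = -0.0000 N (compression)
  Rx@0 = +616.4300 N
  Ry@0 = +1541.5989 N
  Ry@4 = +1493.7411 N

-1545.648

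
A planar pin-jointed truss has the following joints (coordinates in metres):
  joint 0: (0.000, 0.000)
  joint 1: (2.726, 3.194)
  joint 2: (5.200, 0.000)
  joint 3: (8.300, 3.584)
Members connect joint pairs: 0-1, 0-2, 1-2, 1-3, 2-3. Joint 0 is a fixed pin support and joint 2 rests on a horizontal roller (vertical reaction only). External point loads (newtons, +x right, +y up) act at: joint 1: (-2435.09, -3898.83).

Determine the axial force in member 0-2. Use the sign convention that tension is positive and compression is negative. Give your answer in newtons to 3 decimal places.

N=4 nodes, M=5 members, R=3 reactions → 2N=8, M+R=8
member 0 (0-1): L=4.1991, (cx,cy)=(0.6492,0.7606)
member 1 (0-2): L=5.2000, (cx,cy)=(1.0000,0.0000)
member 2 (1-2): L=4.0401, (cx,cy)=(0.6124,-0.7906)
member 3 (1-3): L=5.5876, (cx,cy)=(0.9976,0.0698)
member 4 (2-3): L=4.7387, (cx,cy)=(0.6542,0.7563)
solve A·x = −loads:
  F[0-1] = -4405.0798 N (compression)
  F[0-2] = +424.6074 N (tension)
  F[1-2] = -693.3918 N (compression)
  F[1-3] = +0.0000 N (tension)
  F[2-3] = +0.0000 N (tension)
  Rx@0 = +2435.0900 N
  Ry@0 = +3350.6506 N
  Ry@2 = +548.1794 N

424.607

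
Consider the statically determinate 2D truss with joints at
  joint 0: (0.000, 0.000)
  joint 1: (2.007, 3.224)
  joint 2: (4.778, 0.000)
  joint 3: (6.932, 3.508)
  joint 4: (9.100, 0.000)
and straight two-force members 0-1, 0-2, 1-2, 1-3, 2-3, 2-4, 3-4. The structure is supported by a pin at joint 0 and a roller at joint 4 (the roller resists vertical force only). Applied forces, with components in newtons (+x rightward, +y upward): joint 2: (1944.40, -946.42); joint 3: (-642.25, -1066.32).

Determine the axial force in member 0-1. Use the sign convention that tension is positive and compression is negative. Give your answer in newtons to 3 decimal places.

N=5 nodes, M=7 members, R=3 reactions → 2N=10, M+R=10
member 0 (0-1): L=3.7977, (cx,cy)=(0.5285,0.8489)
member 1 (0-2): L=4.7780, (cx,cy)=(1.0000,0.0000)
member 2 (1-2): L=4.2512, (cx,cy)=(0.6518,-0.7584)
member 3 (1-3): L=4.9332, (cx,cy)=(0.9983,0.0576)
member 4 (2-3): L=4.1165, (cx,cy)=(0.5233,0.8522)
member 5 (2-4): L=4.3220, (cx,cy)=(1.0000,0.0000)
member 6 (3-4): L=4.1239, (cx,cy)=(0.5257,-0.8507)
solve A·x = −loads:
  F[0-1] = -1120.3608 N (compression)
  F[0-2] = +1894.2420 N (tension)
  F[1-2] = +1152.0390 N (tension)
  F[1-3] = -1345.2422 N (compression)
  F[2-3] = +85.3597 N (tension)
  F[2-4] = +656.0961 N (tension)
  F[3-4] = -1247.9952 N (compression)
  Rx@0 = -1302.1500 N
  Ry@0 = +951.1233 N
  Ry@4 = +1061.6167 N

-1120.361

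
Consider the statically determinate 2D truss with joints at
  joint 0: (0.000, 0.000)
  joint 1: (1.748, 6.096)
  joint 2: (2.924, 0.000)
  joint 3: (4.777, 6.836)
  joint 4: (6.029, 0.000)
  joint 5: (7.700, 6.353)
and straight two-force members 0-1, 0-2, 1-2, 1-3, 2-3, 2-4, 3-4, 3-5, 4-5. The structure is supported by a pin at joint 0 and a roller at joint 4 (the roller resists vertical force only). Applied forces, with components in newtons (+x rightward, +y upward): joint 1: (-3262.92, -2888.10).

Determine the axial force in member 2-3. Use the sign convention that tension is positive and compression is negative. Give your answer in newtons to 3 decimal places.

N=6 nodes, M=9 members, R=3 reactions → 2N=12, M+R=12
member 0 (0-1): L=6.3417, (cx,cy)=(0.2756,0.9613)
member 1 (0-2): L=2.9240, (cx,cy)=(1.0000,0.0000)
member 2 (1-2): L=6.2084, (cx,cy)=(0.1894,-0.9819)
member 3 (1-3): L=3.1181, (cx,cy)=(0.9714,0.2373)
member 4 (2-3): L=7.0827, (cx,cy)=(0.2616,0.9652)
member 5 (2-4): L=3.1050, (cx,cy)=(1.0000,0.0000)
member 6 (3-4): L=6.9497, (cx,cy)=(0.1802,-0.9836)
member 7 (3-5): L=2.9626, (cx,cy)=(0.9866,-0.1630)
member 8 (4-5): L=6.5691, (cx,cy)=(0.2544,0.9671)
solve A·x = −loads:
  F[0-1] = -5565.5272 N (compression)
  F[0-2] = -1728.8527 N (compression)
  F[1-2] = +2805.1671 N (tension)
  F[1-3] = +1232.7138 N (tension)
  F[2-3] = -2853.7796 N (compression)
  F[2-4] = -450.8790 N (compression)
  F[3-4] = +2502.7763 N (tension)
  F[3-5] = -0.0000 N (tension)
  F[4-5] = +0.0000 N (tension)
  Rx@0 = +3262.9200 N
  Ry@0 = +5349.9281 N
  Ry@4 = -2461.8281 N

-2853.780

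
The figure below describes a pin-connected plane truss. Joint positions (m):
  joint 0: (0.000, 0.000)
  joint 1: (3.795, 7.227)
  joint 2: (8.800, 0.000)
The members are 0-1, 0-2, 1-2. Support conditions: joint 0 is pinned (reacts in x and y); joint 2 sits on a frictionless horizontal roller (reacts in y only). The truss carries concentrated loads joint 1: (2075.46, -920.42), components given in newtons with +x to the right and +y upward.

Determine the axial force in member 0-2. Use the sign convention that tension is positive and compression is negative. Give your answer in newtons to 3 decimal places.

1455.309

N=3 nodes, M=3 members, R=3 reactions → 2N=6, M+R=6
member 0 (0-1): L=8.1628, (cx,cy)=(0.4649,0.8854)
member 1 (0-2): L=8.8000, (cx,cy)=(1.0000,0.0000)
member 2 (1-2): L=8.7909, (cx,cy)=(0.5693,-0.8221)
solve A·x = −loads:
  F[0-1] = +1333.9066 N (tension)
  F[0-2] = +1455.3093 N (tension)
  F[1-2] = -2556.1335 N (compression)
  Rx@0 = -2075.4600 N
  Ry@0 = -1180.9827 N
  Ry@2 = +2101.4026 N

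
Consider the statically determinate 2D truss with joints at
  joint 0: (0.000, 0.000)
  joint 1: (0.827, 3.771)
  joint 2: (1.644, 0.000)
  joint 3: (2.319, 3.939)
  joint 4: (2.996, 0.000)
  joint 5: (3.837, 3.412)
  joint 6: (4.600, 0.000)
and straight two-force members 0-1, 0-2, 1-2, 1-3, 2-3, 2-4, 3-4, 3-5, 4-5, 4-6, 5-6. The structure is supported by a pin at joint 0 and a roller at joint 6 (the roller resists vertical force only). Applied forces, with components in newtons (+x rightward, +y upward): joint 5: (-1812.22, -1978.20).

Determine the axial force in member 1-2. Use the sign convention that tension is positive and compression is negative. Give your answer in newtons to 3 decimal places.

N=7 nodes, M=11 members, R=3 reactions → 2N=14, M+R=14
member 0 (0-1): L=3.8606, (cx,cy)=(0.2142,0.9768)
member 1 (0-2): L=1.6440, (cx,cy)=(1.0000,0.0000)
member 2 (1-2): L=3.8585, (cx,cy)=(0.2117,-0.9773)
member 3 (1-3): L=1.5014, (cx,cy)=(0.9937,0.1119)
member 4 (2-3): L=3.9964, (cx,cy)=(0.1689,0.9856)
member 5 (2-4): L=1.3520, (cx,cy)=(1.0000,0.0000)
member 6 (3-4): L=3.9968, (cx,cy)=(0.1694,-0.9855)
member 7 (3-5): L=1.6069, (cx,cy)=(0.9447,-0.3280)
member 8 (4-5): L=3.5141, (cx,cy)=(0.2393,0.9709)
member 9 (4-6): L=1.6040, (cx,cy)=(1.0000,0.0000)
member 10 (5-6): L=3.4963, (cx,cy)=(0.2182,-0.9759)
solve A·x = −loads:
  F[0-1] = -1712.0603 N (compression)
  F[0-2] = -1445.4720 N (compression)
  F[1-2] = +1629.1189 N (tension)
  F[1-3] = -716.1968 N (compression)
  F[2-3] = -1615.3883 N (compression)
  F[2-4] = -827.6796 N (compression)
  F[3-4] = +2173.3277 N (tension)
  F[3-5] = -1431.8720 N (compression)
  F[4-5] = -2206.0279 N (compression)
  F[4-6] = +68.4022 N (tension)
  F[5-6] = -313.4372 N (compression)
  Rx@0 = +1812.2200 N
  Ry@0 = +1672.3177 N
  Ry@6 = +305.8823 N

1629.119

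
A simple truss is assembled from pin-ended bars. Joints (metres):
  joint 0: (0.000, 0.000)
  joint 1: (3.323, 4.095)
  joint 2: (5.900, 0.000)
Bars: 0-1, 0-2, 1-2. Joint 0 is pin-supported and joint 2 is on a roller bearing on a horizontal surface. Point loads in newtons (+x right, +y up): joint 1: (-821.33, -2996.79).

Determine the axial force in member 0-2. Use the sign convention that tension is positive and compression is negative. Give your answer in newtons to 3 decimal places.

N=3 nodes, M=3 members, R=3 reactions → 2N=6, M+R=6
member 0 (0-1): L=5.2736, (cx,cy)=(0.6301,0.7765)
member 1 (0-2): L=5.9000, (cx,cy)=(1.0000,0.0000)
member 2 (1-2): L=4.8384, (cx,cy)=(0.5326,-0.8464)
solve A·x = −loads:
  F[0-1] = -2419.8193 N (compression)
  F[0-2] = +703.4325 N (tension)
  F[1-2] = -1320.7125 N (compression)
  Rx@0 = +821.3300 N
  Ry@0 = +1878.9956 N
  Ry@2 = +1117.7944 N

703.433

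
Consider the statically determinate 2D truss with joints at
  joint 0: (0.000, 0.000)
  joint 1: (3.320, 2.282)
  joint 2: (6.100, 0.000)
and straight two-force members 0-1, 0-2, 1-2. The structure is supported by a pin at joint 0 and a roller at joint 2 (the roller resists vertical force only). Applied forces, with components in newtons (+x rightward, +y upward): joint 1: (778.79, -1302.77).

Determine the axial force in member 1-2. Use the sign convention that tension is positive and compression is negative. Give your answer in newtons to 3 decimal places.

N=3 nodes, M=3 members, R=3 reactions → 2N=6, M+R=6
member 0 (0-1): L=4.0286, (cx,cy)=(0.8241,0.5664)
member 1 (0-2): L=6.1000, (cx,cy)=(1.0000,0.0000)
member 2 (1-2): L=3.5967, (cx,cy)=(0.7729,-0.6345)
solve A·x = −loads:
  F[0-1] = -533.8163 N (compression)
  F[0-2] = +1218.7080 N (tension)
  F[1-2] = -1576.7164 N (compression)
  Rx@0 = -778.7900 N
  Ry@0 = +302.3773 N
  Ry@2 = +1000.3927 N

-1576.716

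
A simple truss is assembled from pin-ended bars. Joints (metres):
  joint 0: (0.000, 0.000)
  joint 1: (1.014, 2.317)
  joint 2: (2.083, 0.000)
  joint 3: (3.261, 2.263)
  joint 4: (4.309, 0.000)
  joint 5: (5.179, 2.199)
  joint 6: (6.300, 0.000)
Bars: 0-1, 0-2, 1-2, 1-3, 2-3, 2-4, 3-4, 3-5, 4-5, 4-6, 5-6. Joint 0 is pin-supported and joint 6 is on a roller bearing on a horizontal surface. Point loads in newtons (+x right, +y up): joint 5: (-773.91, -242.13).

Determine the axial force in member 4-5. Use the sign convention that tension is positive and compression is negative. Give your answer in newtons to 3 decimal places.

N=7 nodes, M=11 members, R=3 reactions → 2N=14, M+R=14
member 0 (0-1): L=2.5292, (cx,cy)=(0.4009,0.9161)
member 1 (0-2): L=2.0830, (cx,cy)=(1.0000,0.0000)
member 2 (1-2): L=2.5517, (cx,cy)=(0.4189,-0.9080)
member 3 (1-3): L=2.2476, (cx,cy)=(0.9997,-0.0240)
member 4 (2-3): L=2.5512, (cx,cy)=(0.4617,0.8870)
member 5 (2-4): L=2.2260, (cx,cy)=(1.0000,0.0000)
member 6 (3-4): L=2.4939, (cx,cy)=(0.4202,-0.9074)
member 7 (3-5): L=1.9191, (cx,cy)=(0.9994,-0.0333)
member 8 (4-5): L=2.3648, (cx,cy)=(0.3679,0.9299)
member 9 (4-6): L=1.9910, (cx,cy)=(1.0000,0.0000)
member 10 (5-6): L=2.4682, (cx,cy)=(0.4542,-0.8909)
solve A·x = −loads:
  F[0-1] = -341.8962 N (compression)
  F[0-2] = -636.8361 N (compression)
  F[1-2] = +352.4804 N (tension)
  F[1-3] = -284.8221 N (compression)
  F[2-3] = -360.8249 N (compression)
  F[2-4] = -322.5645 N (compression)
  F[3-4] = +367.4468 N (tension)
  F[3-5] = -606.0939 N (compression)
  F[4-5] = -358.5751 N (compression)
  F[4-6] = -36.2376 N (compression)
  F[5-6] = +79.7889 N (tension)
  Rx@0 = +773.9100 N
  Ry@0 = +313.2152 N
  Ry@6 = -71.0852 N

-358.575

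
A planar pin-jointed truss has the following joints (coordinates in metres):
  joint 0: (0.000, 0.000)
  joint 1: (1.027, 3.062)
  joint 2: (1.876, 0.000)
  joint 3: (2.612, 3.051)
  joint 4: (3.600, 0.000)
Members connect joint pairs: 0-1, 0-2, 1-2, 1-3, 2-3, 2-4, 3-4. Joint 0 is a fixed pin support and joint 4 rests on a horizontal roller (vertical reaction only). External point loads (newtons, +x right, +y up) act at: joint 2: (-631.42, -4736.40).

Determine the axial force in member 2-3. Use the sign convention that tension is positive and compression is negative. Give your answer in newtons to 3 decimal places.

2529.051

N=5 nodes, M=7 members, R=3 reactions → 2N=10, M+R=10
member 0 (0-1): L=3.2296, (cx,cy)=(0.3180,0.9481)
member 1 (0-2): L=1.8760, (cx,cy)=(1.0000,0.0000)
member 2 (1-2): L=3.1775, (cx,cy)=(0.2672,-0.9636)
member 3 (1-3): L=1.5850, (cx,cy)=(1.0000,-0.0069)
member 4 (2-3): L=3.1385, (cx,cy)=(0.2345,0.9721)
member 5 (2-4): L=1.7240, (cx,cy)=(1.0000,0.0000)
member 6 (3-4): L=3.2070, (cx,cy)=(0.3081,-0.9514)
solve A·x = −loads:
  F[0-1] = -2392.3903 N (compression)
  F[0-2] = +129.3413 N (tension)
  F[1-2] = +2363.8109 N (tension)
  F[1-3] = -1392.3799 N (compression)
  F[2-3] = +2529.0508 N (tension)
  F[2-4] = +799.2699 N (tension)
  F[3-4] = -2594.3781 N (compression)
  Rx@0 = +631.4200 N
  Ry@0 = +2268.2093 N
  Ry@4 = +2468.1907 N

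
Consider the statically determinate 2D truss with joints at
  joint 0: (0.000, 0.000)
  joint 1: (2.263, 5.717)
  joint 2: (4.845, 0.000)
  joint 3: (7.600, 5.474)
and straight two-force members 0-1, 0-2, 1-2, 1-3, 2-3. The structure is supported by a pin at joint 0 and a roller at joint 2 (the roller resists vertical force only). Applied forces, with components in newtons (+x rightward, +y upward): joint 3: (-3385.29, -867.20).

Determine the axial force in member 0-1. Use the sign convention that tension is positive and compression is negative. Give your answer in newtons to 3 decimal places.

-3583.190

N=4 nodes, M=5 members, R=3 reactions → 2N=8, M+R=8
member 0 (0-1): L=6.1486, (cx,cy)=(0.3681,0.9298)
member 1 (0-2): L=4.8450, (cx,cy)=(1.0000,0.0000)
member 2 (1-2): L=6.2730, (cx,cy)=(0.4116,-0.9114)
member 3 (1-3): L=5.3425, (cx,cy)=(0.9990,-0.0455)
member 4 (2-3): L=6.1282, (cx,cy)=(0.4496,0.8932)
solve A·x = −loads:
  F[0-1] = -3583.1905 N (compression)
  F[0-2] = -2066.4918 N (compression)
  F[1-2] = +3799.7229 N (tension)
  F[1-3] = -2885.7652 N (compression)
  F[2-3] = -1117.7803 N (compression)
  Rx@0 = +3385.2900 N
  Ry@0 = +3331.6701 N
  Ry@2 = -2464.4701 N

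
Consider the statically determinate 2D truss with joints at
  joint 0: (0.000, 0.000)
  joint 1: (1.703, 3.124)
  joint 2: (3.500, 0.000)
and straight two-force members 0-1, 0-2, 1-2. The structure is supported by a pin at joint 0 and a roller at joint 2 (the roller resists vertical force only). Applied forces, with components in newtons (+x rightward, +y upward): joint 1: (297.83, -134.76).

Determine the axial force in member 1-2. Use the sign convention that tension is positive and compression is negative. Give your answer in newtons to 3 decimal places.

-382.322

N=3 nodes, M=3 members, R=3 reactions → 2N=6, M+R=6
member 0 (0-1): L=3.5580, (cx,cy)=(0.4786,0.8780)
member 1 (0-2): L=3.5000, (cx,cy)=(1.0000,0.0000)
member 2 (1-2): L=3.6040, (cx,cy)=(0.4986,-0.8668)
solve A·x = −loads:
  F[0-1] = +223.9657 N (tension)
  F[0-2] = +190.6321 N (tension)
  F[1-2] = -382.3216 N (compression)
  Rx@0 = -297.8300 N
  Ry@0 = -196.6449 N
  Ry@2 = +331.4049 N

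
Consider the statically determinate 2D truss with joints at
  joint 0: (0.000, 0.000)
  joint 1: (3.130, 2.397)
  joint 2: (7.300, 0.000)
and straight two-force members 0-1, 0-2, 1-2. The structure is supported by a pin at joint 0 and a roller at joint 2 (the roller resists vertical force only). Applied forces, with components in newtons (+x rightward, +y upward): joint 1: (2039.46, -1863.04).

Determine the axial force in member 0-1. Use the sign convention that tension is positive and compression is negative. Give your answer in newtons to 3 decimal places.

N=3 nodes, M=3 members, R=3 reactions → 2N=6, M+R=6
member 0 (0-1): L=3.9424, (cx,cy)=(0.7939,0.6080)
member 1 (0-2): L=7.3000, (cx,cy)=(1.0000,0.0000)
member 2 (1-2): L=4.8098, (cx,cy)=(0.8670,-0.4984)
solve A·x = −loads:
  F[0-1] = -648.9423 N (compression)
  F[0-2] = +2554.6766 N (tension)
  F[1-2] = -2946.6599 N (compression)
  Rx@0 = -2039.4600 N
  Ry@0 = +394.5604 N
  Ry@2 = +1468.4796 N

-648.942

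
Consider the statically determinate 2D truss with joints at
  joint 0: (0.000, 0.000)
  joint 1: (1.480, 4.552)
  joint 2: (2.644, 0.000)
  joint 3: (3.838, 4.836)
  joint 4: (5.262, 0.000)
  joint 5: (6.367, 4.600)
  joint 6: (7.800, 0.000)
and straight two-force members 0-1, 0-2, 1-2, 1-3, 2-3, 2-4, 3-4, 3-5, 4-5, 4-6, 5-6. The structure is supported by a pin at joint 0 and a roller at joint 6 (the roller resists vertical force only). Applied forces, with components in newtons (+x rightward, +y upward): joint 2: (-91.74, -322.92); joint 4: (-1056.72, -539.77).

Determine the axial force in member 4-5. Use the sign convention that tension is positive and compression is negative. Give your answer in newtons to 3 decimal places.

N=7 nodes, M=11 members, R=3 reactions → 2N=14, M+R=14
member 0 (0-1): L=4.7866, (cx,cy)=(0.3092,0.9510)
member 1 (0-2): L=2.6440, (cx,cy)=(1.0000,0.0000)
member 2 (1-2): L=4.6985, (cx,cy)=(0.2477,-0.9688)
member 3 (1-3): L=2.3750, (cx,cy)=(0.9928,0.1196)
member 4 (2-3): L=4.9812, (cx,cy)=(0.2397,0.9708)
member 5 (2-4): L=2.6180, (cx,cy)=(1.0000,0.0000)
member 6 (3-4): L=5.0413, (cx,cy)=(0.2825,-0.9593)
member 7 (3-5): L=2.5400, (cx,cy)=(0.9957,-0.0929)
member 8 (4-5): L=4.7309, (cx,cy)=(0.2336,0.9723)
member 9 (4-6): L=2.5380, (cx,cy)=(1.0000,0.0000)
member 10 (5-6): L=4.8180, (cx,cy)=(0.2974,-0.9547)
solve A·x = −loads:
  F[0-1] = -409.1403 N (compression)
  F[0-2] = -1021.9541 N (compression)
  F[1-2] = +374.3547 N (tension)
  F[1-3] = -220.8332 N (compression)
  F[2-3] = -40.9588 N (compression)
  F[2-4] = -827.6535 N (compression)
  F[3-4] = +93.8423 N (tension)
  F[3-5] = -256.6843 N (compression)
  F[4-5] = +462.5435 N (tension)
  F[4-6] = +147.5363 N (tension)
  F[5-6] = -496.0471 N (compression)
  Rx@0 = +1148.4600 N
  Ry@0 = +389.0913 N
  Ry@6 = +473.5987 N

462.543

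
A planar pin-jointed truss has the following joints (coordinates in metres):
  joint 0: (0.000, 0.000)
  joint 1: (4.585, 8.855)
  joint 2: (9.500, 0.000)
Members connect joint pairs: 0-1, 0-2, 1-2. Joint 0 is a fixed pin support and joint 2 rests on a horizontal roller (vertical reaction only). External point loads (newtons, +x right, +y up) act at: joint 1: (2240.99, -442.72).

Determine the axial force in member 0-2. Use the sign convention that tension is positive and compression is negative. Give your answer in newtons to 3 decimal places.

1278.016

N=3 nodes, M=3 members, R=3 reactions → 2N=6, M+R=6
member 0 (0-1): L=9.9716, (cx,cy)=(0.4598,0.8880)
member 1 (0-2): L=9.5000, (cx,cy)=(1.0000,0.0000)
member 2 (1-2): L=10.1276, (cx,cy)=(0.4853,-0.8743)
solve A·x = −loads:
  F[0-1] = +2094.3101 N (tension)
  F[0-2] = +1278.0161 N (tension)
  F[1-2] = -2633.4149 N (compression)
  Rx@0 = -2240.9900 N
  Ry@0 = -1859.7892 N
  Ry@2 = +2302.5092 N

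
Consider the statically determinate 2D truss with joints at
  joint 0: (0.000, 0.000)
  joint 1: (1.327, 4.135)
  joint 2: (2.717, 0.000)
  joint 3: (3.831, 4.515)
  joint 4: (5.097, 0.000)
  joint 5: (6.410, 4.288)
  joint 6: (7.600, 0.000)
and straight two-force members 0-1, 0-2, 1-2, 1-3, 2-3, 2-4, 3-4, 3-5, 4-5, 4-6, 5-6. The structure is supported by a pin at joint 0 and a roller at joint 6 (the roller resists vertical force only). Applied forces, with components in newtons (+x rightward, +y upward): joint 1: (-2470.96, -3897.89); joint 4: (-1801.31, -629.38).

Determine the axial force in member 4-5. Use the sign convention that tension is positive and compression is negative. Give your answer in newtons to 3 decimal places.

-240.137

N=7 nodes, M=11 members, R=3 reactions → 2N=14, M+R=14
member 0 (0-1): L=4.3427, (cx,cy)=(0.3056,0.9522)
member 1 (0-2): L=2.7170, (cx,cy)=(1.0000,0.0000)
member 2 (1-2): L=4.3624, (cx,cy)=(0.3186,-0.9479)
member 3 (1-3): L=2.5327, (cx,cy)=(0.9887,0.1500)
member 4 (2-3): L=4.6504, (cx,cy)=(0.2395,0.9709)
member 5 (2-4): L=2.3800, (cx,cy)=(1.0000,0.0000)
member 6 (3-4): L=4.6891, (cx,cy)=(0.2700,-0.9629)
member 7 (3-5): L=2.5890, (cx,cy)=(0.9961,-0.0877)
member 8 (4-5): L=4.4845, (cx,cy)=(0.2928,0.9562)
member 9 (4-6): L=2.5030, (cx,cy)=(1.0000,0.0000)
member 10 (5-6): L=4.4501, (cx,cy)=(0.2674,-0.9636)
solve A·x = −loads:
  F[0-1] = -5008.5357 N (compression)
  F[0-2] = -2741.8149 N (compression)
  F[1-2] = +1017.6485 N (tension)
  F[1-3] = +623.3036 N (tension)
  F[2-3] = -993.5341 N (compression)
  F[2-4] = -2179.5574 N (compression)
  F[3-4] = +892.1236 N (tension)
  F[3-5] = +137.9178 N (tension)
  F[4-5] = -240.1372 N (compression)
  F[4-6] = -67.0781 N (compression)
  F[5-6] = +250.8416 N (tension)
  Rx@0 = +4272.2700 N
  Ry@0 = +4768.9765 N
  Ry@6 = -241.7065 N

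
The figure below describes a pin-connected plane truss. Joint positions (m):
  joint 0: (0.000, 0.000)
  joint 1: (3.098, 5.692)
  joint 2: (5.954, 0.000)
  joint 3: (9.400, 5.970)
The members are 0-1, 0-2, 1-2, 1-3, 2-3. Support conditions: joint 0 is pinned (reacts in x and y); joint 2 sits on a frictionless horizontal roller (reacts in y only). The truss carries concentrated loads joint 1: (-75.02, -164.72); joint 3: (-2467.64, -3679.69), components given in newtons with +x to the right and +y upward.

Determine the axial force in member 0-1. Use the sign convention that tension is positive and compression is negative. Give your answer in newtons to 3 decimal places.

N=4 nodes, M=5 members, R=3 reactions → 2N=8, M+R=8
member 0 (0-1): L=6.4805, (cx,cy)=(0.4781,0.8783)
member 1 (0-2): L=5.9540, (cx,cy)=(1.0000,0.0000)
member 2 (1-2): L=6.3683, (cx,cy)=(0.4485,-0.8938)
member 3 (1-3): L=6.3081, (cx,cy)=(0.9990,0.0441)
member 4 (2-3): L=6.8932, (cx,cy)=(0.4999,0.8661)
solve A·x = −loads:
  F[0-1] = -563.9171 N (compression)
  F[0-2] = -2273.0784 N (compression)
  F[1-2] = +352.4628 N (tension)
  F[1-3] = -352.9734 N (compression)
  F[2-3] = -4230.7383 N (compression)
  Rx@0 = +2542.6600 N
  Ry@0 = +495.3062 N
  Ry@2 = +3349.1038 N

-563.917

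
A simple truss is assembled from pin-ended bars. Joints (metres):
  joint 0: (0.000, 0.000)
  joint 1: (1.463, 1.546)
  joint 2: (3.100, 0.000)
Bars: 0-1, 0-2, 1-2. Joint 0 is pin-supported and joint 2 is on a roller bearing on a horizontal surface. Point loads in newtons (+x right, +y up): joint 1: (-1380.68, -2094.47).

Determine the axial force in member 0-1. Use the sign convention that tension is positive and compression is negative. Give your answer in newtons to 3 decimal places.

N=3 nodes, M=3 members, R=3 reactions → 2N=6, M+R=6
member 0 (0-1): L=2.1285, (cx,cy)=(0.6873,0.7263)
member 1 (0-2): L=3.1000, (cx,cy)=(1.0000,0.0000)
member 2 (1-2): L=2.2516, (cx,cy)=(0.7270,-0.6866)
solve A·x = −loads:
  F[0-1] = -2470.7237 N (compression)
  F[0-2] = +317.5486 N (tension)
  F[1-2] = -436.7778 N (compression)
  Rx@0 = +1380.6800 N
  Ry@0 = +1794.5738 N
  Ry@2 = +299.8962 N

-2470.724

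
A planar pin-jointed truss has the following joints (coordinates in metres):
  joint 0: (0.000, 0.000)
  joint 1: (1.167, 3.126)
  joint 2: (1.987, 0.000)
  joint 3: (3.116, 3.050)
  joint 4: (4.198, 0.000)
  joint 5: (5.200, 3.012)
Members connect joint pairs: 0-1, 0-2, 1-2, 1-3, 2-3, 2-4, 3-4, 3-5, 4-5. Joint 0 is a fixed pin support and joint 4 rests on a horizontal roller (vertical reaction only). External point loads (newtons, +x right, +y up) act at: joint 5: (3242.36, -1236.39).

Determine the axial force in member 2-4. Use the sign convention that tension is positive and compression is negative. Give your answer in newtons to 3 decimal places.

564.183

N=6 nodes, M=9 members, R=3 reactions → 2N=12, M+R=12
member 0 (0-1): L=3.3367, (cx,cy)=(0.3497,0.9368)
member 1 (0-2): L=1.9870, (cx,cy)=(1.0000,0.0000)
member 2 (1-2): L=3.2318, (cx,cy)=(0.2537,-0.9673)
member 3 (1-3): L=1.9505, (cx,cy)=(0.9992,-0.0390)
member 4 (2-3): L=3.2523, (cx,cy)=(0.3471,0.9378)
member 5 (2-4): L=2.2110, (cx,cy)=(1.0000,0.0000)
member 6 (3-4): L=3.2362, (cx,cy)=(0.3343,-0.9425)
member 7 (3-5): L=2.0843, (cx,cy)=(0.9998,-0.0182)
member 8 (4-5): L=3.1743, (cx,cy)=(0.3157,0.9489)
solve A·x = −loads:
  F[0-1] = +2798.1680 N (tension)
  F[0-2] = +2263.7185 N (tension)
  F[1-2] = -2778.0097 N (compression)
  F[1-3] = +1684.7900 N (tension)
  F[2-3] = +2865.2853 N (tension)
  F[2-4] = +564.1826 N (tension)
  F[3-4] = -2851.7828 N (compression)
  F[3-5] = +3632.2434 N (tension)
  F[4-5] = -1233.2221 N (compression)
  Rx@0 = -3242.3600 N
  Ry@0 = -2621.4510 N
  Ry@4 = +3857.8410 N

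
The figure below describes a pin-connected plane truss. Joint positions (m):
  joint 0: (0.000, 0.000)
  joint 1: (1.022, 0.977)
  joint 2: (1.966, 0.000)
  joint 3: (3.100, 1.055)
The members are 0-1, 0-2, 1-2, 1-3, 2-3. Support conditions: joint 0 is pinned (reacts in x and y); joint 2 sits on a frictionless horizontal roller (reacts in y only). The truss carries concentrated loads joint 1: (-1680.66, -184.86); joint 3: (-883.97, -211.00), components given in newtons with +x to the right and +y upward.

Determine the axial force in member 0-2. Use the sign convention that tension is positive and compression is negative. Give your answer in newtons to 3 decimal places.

-1229.214

N=4 nodes, M=5 members, R=3 reactions → 2N=8, M+R=8
member 0 (0-1): L=1.4139, (cx,cy)=(0.7228,0.6910)
member 1 (0-2): L=1.9660, (cx,cy)=(1.0000,0.0000)
member 2 (1-2): L=1.3586, (cx,cy)=(0.6949,-0.7191)
member 3 (1-3): L=2.0795, (cx,cy)=(0.9993,0.0375)
member 4 (2-3): L=1.5489, (cx,cy)=(0.7321,0.6811)
solve A·x = −loads:
  F[0-1] = -1847.4535 N (compression)
  F[0-2] = -1229.2139 N (compression)
  F[1-2] = +1482.3814 N (tension)
  F[1-3] = -685.2818 N (compression)
  F[2-3] = -272.0354 N (compression)
  Rx@0 = +2564.6300 N
  Ry@0 = +1276.6160 N
  Ry@2 = -880.7560 N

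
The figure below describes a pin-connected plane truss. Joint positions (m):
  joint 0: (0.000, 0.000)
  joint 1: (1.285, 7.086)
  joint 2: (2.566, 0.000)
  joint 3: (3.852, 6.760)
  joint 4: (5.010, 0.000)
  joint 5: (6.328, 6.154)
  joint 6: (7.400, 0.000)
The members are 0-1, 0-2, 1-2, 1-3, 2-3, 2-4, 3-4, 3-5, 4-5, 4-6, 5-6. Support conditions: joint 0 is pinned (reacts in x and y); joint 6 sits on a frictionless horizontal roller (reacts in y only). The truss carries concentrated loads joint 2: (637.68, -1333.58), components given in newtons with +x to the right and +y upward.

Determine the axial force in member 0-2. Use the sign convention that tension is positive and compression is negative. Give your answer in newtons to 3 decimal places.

N=7 nodes, M=11 members, R=3 reactions → 2N=14, M+R=14
member 0 (0-1): L=7.2016, (cx,cy)=(0.1784,0.9840)
member 1 (0-2): L=2.5660, (cx,cy)=(1.0000,0.0000)
member 2 (1-2): L=7.2009, (cx,cy)=(0.1779,-0.9840)
member 3 (1-3): L=2.5876, (cx,cy)=(0.9920,-0.1260)
member 4 (2-3): L=6.8812, (cx,cy)=(0.1869,0.9824)
member 5 (2-4): L=2.4440, (cx,cy)=(1.0000,0.0000)
member 6 (3-4): L=6.8585, (cx,cy)=(0.1688,-0.9856)
member 7 (3-5): L=2.5491, (cx,cy)=(0.9713,-0.2377)
member 8 (4-5): L=6.2936, (cx,cy)=(0.2094,0.9778)
member 9 (4-6): L=2.3900, (cx,cy)=(1.0000,0.0000)
member 10 (5-6): L=6.2467, (cx,cy)=(0.1716,-0.9852)
solve A·x = −loads:
  F[0-1] = -885.3604 N (compression)
  F[0-2] = +795.6578 N (tension)
  F[1-2] = +926.9416 N (tension)
  F[1-3] = -325.4698 N (compression)
  F[2-3] = +428.9816 N (tension)
  F[2-4] = +242.7062 N (tension)
  F[3-4] = -426.7897 N (compression)
  F[3-5] = -175.6827 N (compression)
  F[4-5] = +430.2018 N (tension)
  F[4-6] = +80.5529 N (tension)
  F[5-6] = -469.3914 N (compression)
  Rx@0 = -637.6800 N
  Ry@0 = +871.1521 N
  Ry@6 = +462.4279 N

795.658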